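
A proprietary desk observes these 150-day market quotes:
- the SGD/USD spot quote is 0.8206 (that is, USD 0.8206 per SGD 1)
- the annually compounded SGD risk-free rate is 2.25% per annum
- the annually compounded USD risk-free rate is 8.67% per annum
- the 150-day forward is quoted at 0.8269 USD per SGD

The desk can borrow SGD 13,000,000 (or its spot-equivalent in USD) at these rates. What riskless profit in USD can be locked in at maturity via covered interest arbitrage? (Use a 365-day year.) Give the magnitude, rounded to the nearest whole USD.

USD 190,165

T = 150/365 years.
Route A — deposit SGD, sell forward: 13,000,000 × 1.0091860207 × 0.8269 = USD 10,848,446.97.
Route B — convert at spot, deposit USD: 13,000,000 × 0.8206 × 1.0347598977 = USD 11,038,611.64.
The quoted forward undervalues SGD, so borrow SGD, convert to USD at spot, deposit the USD at 8.67%, and buy SGD forward at 0.8269 to cover the loan.
Arbitrage profit = |10,848,446.97 − 11,038,611.64| = USD 190,165.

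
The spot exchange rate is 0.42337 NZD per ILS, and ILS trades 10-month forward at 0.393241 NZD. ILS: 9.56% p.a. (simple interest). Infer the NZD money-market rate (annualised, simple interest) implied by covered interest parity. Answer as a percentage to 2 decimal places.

T = 10/12 years.
CIP gives F = S · g_NZD/g_ILS, so g_NZD/g_ILS = 0.393241/0.42337 = 0.9288353.
The ILS side grows by 1 + 0.0956×10/12 = 1.0796667.
Hence g_NZD = 1.0028325.
(1.0028325 − 1)/T = 0.003399, i.e. 0.34%.

0.34%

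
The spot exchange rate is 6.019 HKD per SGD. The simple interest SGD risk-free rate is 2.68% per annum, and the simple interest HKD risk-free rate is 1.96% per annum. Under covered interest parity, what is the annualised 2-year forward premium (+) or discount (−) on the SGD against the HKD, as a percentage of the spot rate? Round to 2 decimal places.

T = 2 years.
CIP forward (HKD per SGD) = 6.019 × 1.039200/1.053600 = 5.936736.
(F − S)/S ÷ T = (5.936736 − 6.019)/6.019/2 = -0.006834 → -0.68%.

-0.68%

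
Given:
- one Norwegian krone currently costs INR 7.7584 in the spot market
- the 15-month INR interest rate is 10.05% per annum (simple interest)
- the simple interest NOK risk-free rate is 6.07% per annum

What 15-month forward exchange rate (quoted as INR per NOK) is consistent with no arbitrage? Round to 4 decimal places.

T = 15/12 years.
Growth of 1 INR over T: 1 + 0.1005×15/12 = 1.125625.
NOK accumulates by 1 + 0.0607×15/12 = 1.075875.
CIP: F = S · (grow INR)/(grow NOK) = 7.7584 × 1.125625/1.075875 = 8.117160 INR per NOK.

8.1172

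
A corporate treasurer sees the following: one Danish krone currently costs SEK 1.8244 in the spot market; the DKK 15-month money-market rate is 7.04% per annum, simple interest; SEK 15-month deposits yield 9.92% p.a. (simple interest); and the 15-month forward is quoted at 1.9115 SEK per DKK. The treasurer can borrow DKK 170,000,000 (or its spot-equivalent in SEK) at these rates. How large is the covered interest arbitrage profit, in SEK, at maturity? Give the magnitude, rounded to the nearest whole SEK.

T = 15/12 years.
Invest the DKK and cover forward: 170,000,000 × 1.088000 × 1.9115 = SEK 353,551,040.00.
Convert at spot and invest in SEK: 170,000,000 × 1.8244 × 1.124000 = SEK 348,606,352.00.
The quoted forward overvalues DKK, so borrow SEK, buy DKK at spot, deposit the DKK at 7.04%, and sell the proceeds forward at 1.9115.
Arbitrage profit = |353,551,040.00 − 348,606,352.00| = SEK 4,944,688.

SEK 4,944,688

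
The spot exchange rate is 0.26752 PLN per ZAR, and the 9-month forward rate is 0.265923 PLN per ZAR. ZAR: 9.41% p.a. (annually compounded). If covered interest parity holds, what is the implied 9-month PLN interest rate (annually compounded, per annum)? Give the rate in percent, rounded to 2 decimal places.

8.54%

T = 9/12 years.
By CIP, F/S equals the PLN-to-ZAR growth ratio: 0.265923/0.26752 = 0.9940304.
ZAR growth factor: (1 + 0.0941)^(9/12) = 1.0697758.
That pins the PLN growth at 1.0633897.
r = 1.0633897^(12/9) − 1 = 0.085400 → 8.54%.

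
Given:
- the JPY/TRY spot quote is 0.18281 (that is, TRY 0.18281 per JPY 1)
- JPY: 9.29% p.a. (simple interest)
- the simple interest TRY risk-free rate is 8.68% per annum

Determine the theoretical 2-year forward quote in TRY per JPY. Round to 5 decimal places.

T = 2 years.
Growth of 1 TRY over T: 1 + 0.0868×2 = 1.173600.
JPY growth factor: 1 + 0.0929×2 = 1.185800.
CIP: F = S · (grow TRY)/(grow JPY) = 0.18281 × 1.173600/1.185800 = 0.1809292 TRY per JPY.

0.18093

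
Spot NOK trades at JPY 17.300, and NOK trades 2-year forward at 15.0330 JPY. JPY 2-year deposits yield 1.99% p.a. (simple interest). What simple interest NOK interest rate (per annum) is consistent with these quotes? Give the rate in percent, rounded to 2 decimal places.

9.83%

T = 2 years.
By CIP, F/S equals the JPY-to-NOK growth ratio: 15.033/17.3 = 0.8689595.
JPY growth factor: 1 + 0.0199×2 = 1.039800.
So the NOK growth factor = 1.1966035.
r = (1.1966035 − 1)/2 = 0.098302 → 9.83%.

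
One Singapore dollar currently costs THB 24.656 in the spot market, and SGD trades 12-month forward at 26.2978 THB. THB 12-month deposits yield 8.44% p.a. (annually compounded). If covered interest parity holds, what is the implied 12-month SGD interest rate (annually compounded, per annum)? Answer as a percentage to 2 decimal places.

T = 1 year.
By CIP, F/S equals the THB-to-SGD growth ratio: 26.2978/24.656 = 1.0665883.
The THB side grows by (1 + 0.0844)^1 = 1.084400.
Hence g_SGD = 1.0166997.
Annualise: 1.0166997^(1/1) − 1 = 0.016700 = 1.67%.

1.67%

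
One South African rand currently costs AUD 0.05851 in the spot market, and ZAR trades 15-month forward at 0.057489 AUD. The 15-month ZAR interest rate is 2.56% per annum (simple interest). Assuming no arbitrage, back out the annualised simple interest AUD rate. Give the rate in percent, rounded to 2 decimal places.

1.12%

T = 15/12 years.
By CIP, F/S equals the AUD-to-ZAR growth ratio: 0.057489/0.05851 = 0.9825500.
The ZAR side grows by 1 + 0.0256×15/12 = 1.032000.
That pins the AUD growth at 1.0139916.
(1.0139916 − 1)/T = 0.011193, i.e. 1.12%.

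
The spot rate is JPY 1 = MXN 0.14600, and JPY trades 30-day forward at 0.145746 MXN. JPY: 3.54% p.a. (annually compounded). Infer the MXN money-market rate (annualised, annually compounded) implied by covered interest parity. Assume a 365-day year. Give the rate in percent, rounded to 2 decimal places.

T = 30/365 years.
F/S = 0.145746/0.146 = 0.9982603 = (growth of MXN) / (growth of JPY).
The JPY side grows by (1 + 0.0354)^(30/365) = 1.0028634.
So the MXN growth factor = 1.0011187.
Annualise: 1.0011187^(365/30) − 1 = 0.013696 = 1.37%.

1.37%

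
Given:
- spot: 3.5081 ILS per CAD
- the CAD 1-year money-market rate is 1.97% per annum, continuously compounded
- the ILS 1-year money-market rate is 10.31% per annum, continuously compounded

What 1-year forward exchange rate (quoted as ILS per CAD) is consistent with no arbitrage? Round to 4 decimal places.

T = 1 year.
ILS growth factor: e^(0.1031×1) = 1.1086023.
CAD accumulates by e^(0.0197×1) = 1.0198953.
CIP: F = S · (grow ILS)/(grow CAD) = 3.5081 × 1.1086023/1.0198953 = 3.813223 ILS per CAD.

3.8132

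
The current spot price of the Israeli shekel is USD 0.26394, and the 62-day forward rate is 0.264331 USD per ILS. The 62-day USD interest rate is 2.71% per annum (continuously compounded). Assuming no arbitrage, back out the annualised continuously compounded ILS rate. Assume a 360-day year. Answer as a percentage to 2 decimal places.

1.85%

T = 62/360 years.
CIP gives F = S · g_USD/g_ILS, so g_USD/g_ILS = 0.264331/0.26394 = 1.0014814.
USD growth factor: e^(0.0271×62/360) = 1.0046781.
Hence g_ILS = 1.003192.
Take logs: ln 1.003192 / (62/360) = 0.018505, so 1.85%.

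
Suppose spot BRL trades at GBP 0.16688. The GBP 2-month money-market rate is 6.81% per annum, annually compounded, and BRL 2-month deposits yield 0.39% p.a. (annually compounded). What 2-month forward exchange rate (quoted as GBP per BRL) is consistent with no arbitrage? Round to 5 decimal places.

T = 2/12 years.
GBP growth factor: (1 + 0.0681)^(2/12) = 1.0110407.
Growth of 1 BRL over T: (1 + 0.0039)^(2/12) = 1.0006489.
So F = 0.16688 × 1.0110407 / 1.0006489 = 0.1686131 (GBP/BRL).

0.16861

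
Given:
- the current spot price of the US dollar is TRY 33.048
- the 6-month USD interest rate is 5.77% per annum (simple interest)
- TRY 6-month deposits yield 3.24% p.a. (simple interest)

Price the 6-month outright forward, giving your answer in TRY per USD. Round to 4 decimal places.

T = 6/12 years.
TRY growth factor: 1 + 0.0324×6/12 = 1.016200.
Growth of 1 USD over T: 1 + 0.0577×6/12 = 1.028850.
Forward (TRY per USD) = 33.048 × 1.016200 / 1.028850 = 32.641666.

32.6417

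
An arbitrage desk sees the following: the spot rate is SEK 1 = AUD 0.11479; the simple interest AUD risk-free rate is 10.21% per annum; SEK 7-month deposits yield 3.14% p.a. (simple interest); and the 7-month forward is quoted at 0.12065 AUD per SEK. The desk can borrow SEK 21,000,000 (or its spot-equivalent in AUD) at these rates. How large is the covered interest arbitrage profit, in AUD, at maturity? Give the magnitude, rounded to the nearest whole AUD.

AUD 25,897

T = 7/12 years.
Keep in SEK, deliver into the forward: 21,000,000·1.018316667·0.12065 = AUD 2,580,058.02.
Swap to AUD now, deposit: 21,000,000·0.11479·1.059558333 = AUD 2,554,160.72.
The quoted forward overvalues SEK, so borrow AUD, buy SEK at spot, deposit the SEK at 3.14%, and sell the proceeds forward at 0.12065.
Arbitrage profit = |2,580,058.02 − 2,554,160.72| = AUD 25,897.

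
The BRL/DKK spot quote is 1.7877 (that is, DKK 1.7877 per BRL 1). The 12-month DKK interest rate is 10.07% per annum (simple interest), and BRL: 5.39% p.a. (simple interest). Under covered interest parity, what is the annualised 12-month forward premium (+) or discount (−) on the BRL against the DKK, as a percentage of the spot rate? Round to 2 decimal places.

T = 1 year.
F = S · g_DKK/g_BRL = 1.7877 × 1.100700/1.053900 = 1.8670855.
(F − S)/S ÷ T = (1.8670855 − 1.7877)/1.7877/1 = 0.044406 → 4.44%.

+4.44%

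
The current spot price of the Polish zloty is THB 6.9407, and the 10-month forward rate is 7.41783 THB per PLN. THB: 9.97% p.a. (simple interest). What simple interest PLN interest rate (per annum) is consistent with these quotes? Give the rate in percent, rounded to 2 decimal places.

1.61%

T = 10/12 years.
CIP gives F = S · g_THB/g_PLN, so g_THB/g_PLN = 7.41783/6.9407 = 1.0687438.
The THB side grows by 1 + 0.0997×10/12 = 1.0830833.
That pins the PLN growth at 1.0134172.
r = (1.0134172 − 1)/(10/12) = 0.016101 → 1.61%.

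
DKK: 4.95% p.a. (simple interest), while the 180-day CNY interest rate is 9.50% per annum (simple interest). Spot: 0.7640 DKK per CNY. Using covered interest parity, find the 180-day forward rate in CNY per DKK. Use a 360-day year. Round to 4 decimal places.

1.3380

T = 180/360 years.
DKK growth factor: 1 + 0.0495×180/360 = 1.024750.
CNY growth factor: 1 + 0.0950×180/360 = 1.047500.
CIP: F = S · (grow DKK)/(grow CNY) = 0.764 × 1.024750/1.047500 = 0.7474072 DKK per CNY.
Invert for CNY per DKK: 1 / 0.7474072 = 1.3380.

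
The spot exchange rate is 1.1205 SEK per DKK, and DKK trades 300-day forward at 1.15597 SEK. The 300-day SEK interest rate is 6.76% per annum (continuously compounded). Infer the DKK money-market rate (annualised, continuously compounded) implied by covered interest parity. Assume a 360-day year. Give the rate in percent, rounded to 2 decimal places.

T = 300/360 years.
CIP gives F = S · g_SEK/g_DKK, so g_SEK/g_DKK = 1.15597/1.1205 = 1.0316555.
The SEK side grows by e^(0.0676×300/360) = 1.0579503.
Hence g_DKK = 1.025488.
r = ln(1.025488)/(300/360) = 0.030202 → 3.02%.

3.02%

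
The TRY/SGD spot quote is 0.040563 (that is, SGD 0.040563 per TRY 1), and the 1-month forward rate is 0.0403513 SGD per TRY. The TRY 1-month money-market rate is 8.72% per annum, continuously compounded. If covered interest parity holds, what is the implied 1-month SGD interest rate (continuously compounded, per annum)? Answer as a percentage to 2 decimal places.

T = 1/12 years.
CIP gives F = S · g_SGD/g_TRY, so g_SGD/g_TRY = 0.0403513/0.040563 = 0.9947810.
The TRY side grows by e^(0.0872×1/12) = 1.0072931.
That pins the SGD growth at 1.002036.
r = ln(1.002036)/(1/12) = 0.024407 → 2.44%.

2.44%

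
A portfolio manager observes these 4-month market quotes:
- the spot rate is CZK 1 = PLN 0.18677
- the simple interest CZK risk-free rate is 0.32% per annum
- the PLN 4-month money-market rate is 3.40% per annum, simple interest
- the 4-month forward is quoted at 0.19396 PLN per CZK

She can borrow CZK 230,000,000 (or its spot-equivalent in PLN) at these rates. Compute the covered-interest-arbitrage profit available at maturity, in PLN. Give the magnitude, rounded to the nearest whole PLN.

PLN 1,214,438

T = 4/12 years.
Keep in CZK, deliver into the forward: 230,000,000·1.0010666667·0.19396 = PLN 44,658,384.85.
Swap to PLN now, deposit: 230,000,000·0.18677·1.0113333333 = PLN 43,443,947.13.
The quoted forward overvalues CZK, so borrow PLN, buy CZK at spot, deposit the CZK at 0.32%, and sell the proceeds forward at 0.19396.
Profit = 44,658,384.85 − 43,443,947.13 = PLN 1,214,438.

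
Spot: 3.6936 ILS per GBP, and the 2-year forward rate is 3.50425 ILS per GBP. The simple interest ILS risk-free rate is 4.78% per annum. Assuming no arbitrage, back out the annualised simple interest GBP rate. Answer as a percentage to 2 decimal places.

T = 2 years.
F/S = 3.50425/3.6936 = 0.9487357 = (growth of ILS) / (growth of GBP).
The ILS side grows by 1 + 0.0478×2 = 1.095600.
Hence g_GBP = 1.154800.
r = (1.154800 − 1)/2 = 0.077400 → 7.74%.

7.74%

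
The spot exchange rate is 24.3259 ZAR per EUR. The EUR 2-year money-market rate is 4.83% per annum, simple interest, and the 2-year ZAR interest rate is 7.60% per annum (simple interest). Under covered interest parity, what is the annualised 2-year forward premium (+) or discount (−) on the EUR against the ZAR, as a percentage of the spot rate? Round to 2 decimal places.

+2.53%

T = 2 years.
No-arbitrage forward: 24.3259 × 1.152000 / 1.096600 = 25.5548393 ZAR/EUR.
(F − S)/S ÷ T = (25.5548393 − 24.3259)/24.3259/2 = 0.025260 → 2.53%.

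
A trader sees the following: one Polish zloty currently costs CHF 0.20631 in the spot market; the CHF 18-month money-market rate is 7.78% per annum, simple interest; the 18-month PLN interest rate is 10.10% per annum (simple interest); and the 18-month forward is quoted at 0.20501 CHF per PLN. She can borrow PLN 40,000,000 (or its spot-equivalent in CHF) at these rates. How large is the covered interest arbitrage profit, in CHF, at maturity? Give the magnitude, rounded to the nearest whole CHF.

CHF 227,306

T = 18/12 years.
Keep in PLN, deliver into the forward: 40,000,000·1.151500·0.20501 = CHF 9,442,760.60.
Swap to CHF now, deposit: 40,000,000·0.20631·1.116700 = CHF 9,215,455.08.
The quoted forward overvalues PLN, so borrow CHF, buy PLN at spot, deposit the PLN at 10.10%, and sell the proceeds forward at 0.20501.
Arbitrage profit = |9,442,760.60 − 9,215,455.08| = CHF 227,306.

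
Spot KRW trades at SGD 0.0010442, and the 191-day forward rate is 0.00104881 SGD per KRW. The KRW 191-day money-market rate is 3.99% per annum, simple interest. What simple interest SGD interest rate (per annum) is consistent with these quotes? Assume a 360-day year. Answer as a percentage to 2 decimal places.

T = 191/360 years.
By CIP, F/S equals the SGD-to-KRW growth ratio: 0.00104881/0.0010442 = 1.0044149.
KRW growth factor: 1 + 0.0399×191/360 = 1.0211692.
That pins the SGD growth at 1.0256776.
r = (1.0256776 − 1)/(191/360) = 0.048398 → 4.84%.

4.84%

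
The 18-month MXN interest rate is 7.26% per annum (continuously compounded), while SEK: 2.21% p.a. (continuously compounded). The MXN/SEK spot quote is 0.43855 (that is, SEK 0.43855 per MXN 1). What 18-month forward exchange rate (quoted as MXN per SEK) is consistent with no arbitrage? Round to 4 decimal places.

2.4597

T = 18/12 years.
SEK growth factor: e^(0.0221×18/12) = 1.0337056.
MXN growth factor: e^(0.0726×18/12) = 1.1150508.
Forward (SEK per MXN) = 0.43855 × 1.0337056 / 1.1150508 = 0.4065569.
Invert for MXN per SEK: 1 / 0.4065569 = 2.4597.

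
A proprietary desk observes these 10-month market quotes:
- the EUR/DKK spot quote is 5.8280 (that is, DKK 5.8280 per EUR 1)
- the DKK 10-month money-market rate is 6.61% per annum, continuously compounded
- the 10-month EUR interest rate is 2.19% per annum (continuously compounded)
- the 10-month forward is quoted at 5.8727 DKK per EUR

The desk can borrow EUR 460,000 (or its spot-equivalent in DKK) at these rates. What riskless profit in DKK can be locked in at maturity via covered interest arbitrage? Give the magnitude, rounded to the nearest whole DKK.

DKK 81,499

T = 10/12 years.
Invest the EUR and cover forward: 460,000 × 1.018417549 × 5.8727 = DKK 2,751,195.94.
Convert at spot and invest in DKK: 460,000 × 5.8280 × 1.056628663 = DKK 2,832,694.65.
The quoted forward undervalues EUR, so borrow EUR, convert to DKK at spot, deposit the DKK at 6.61%, and buy EUR forward at 5.8727 to cover the loan.
Arbitrage profit = |2,751,195.94 − 2,832,694.65| = DKK 81,499.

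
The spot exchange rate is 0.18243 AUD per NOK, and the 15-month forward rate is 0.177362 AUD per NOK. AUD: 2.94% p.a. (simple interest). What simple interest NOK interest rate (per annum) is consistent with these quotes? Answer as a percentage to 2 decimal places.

5.31%

T = 15/12 years.
By CIP, F/S equals the AUD-to-NOK growth ratio: 0.177362/0.18243 = 0.9722195.
AUD growth factor: 1 + 0.0294×15/12 = 1.036750.
So the NOK growth factor = 1.0663744.
(1.0663744 − 1)/T = 0.053100, i.e. 5.31%.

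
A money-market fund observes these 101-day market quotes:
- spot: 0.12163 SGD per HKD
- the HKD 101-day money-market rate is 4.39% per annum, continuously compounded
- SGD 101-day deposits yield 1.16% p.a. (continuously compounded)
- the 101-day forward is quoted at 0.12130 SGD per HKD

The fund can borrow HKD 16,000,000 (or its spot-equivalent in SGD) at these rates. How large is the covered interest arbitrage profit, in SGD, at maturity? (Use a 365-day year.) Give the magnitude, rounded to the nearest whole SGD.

T = 101/365 years.
Invest the HKD and cover forward: 16,000,000 × 1.012221754 × 0.12130 = SGD 1,964,519.98.
Convert at spot and invest in SGD: 16,000,000 × 0.12163 × 1.00321502 = SGD 1,952,336.69.
The quoted forward overvalues HKD, so borrow SGD, buy HKD at spot, deposit the HKD at 4.39%, and sell the proceeds forward at 0.12130.
The gap between the two covered legs is SGD 12,183.

SGD 12,183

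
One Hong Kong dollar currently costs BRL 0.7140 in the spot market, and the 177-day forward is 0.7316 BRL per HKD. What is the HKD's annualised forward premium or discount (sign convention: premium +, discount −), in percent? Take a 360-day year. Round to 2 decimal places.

+5.01%

T = 177/360 years.
HKD trades forward at +2.46499% vs spot over the period.
Annualise by dividing by T: 0.0246499 / (177/360) = 0.050135 → 5.01%.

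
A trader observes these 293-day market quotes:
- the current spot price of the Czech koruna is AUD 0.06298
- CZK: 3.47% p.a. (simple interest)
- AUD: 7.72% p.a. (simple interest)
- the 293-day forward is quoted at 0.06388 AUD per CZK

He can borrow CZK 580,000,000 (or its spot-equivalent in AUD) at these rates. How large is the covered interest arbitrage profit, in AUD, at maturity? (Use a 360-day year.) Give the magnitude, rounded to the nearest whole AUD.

T = 293/360 years.
Invest the CZK and cover forward: 580,000,000 × 1.0282419444 × 0.06388 = AUD 38,096,775.34.
Convert at spot and invest in AUD: 580,000,000 × 0.06298 × 1.0628322222 = AUD 38,823,560.55.
The quoted forward undervalues CZK, so borrow CZK, convert to AUD at spot, deposit the AUD at 7.72%, and buy CZK forward at 0.06388 to cover the loan.
Arbitrage profit = |38,096,775.34 − 38,823,560.55| = AUD 726,785.

AUD 726,785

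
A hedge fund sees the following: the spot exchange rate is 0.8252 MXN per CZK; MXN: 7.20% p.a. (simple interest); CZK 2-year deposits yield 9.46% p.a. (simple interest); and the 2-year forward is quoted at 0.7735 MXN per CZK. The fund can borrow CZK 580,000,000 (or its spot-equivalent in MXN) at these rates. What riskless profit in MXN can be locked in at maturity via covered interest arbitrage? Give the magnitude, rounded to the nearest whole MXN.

MXN 14,025,908

T = 2 years.
Keep in CZK, deliver into the forward: 580,000,000·1.189200·0.7735 = MXN 533,510,796.00.
Swap to MXN now, deposit: 580,000,000·0.8252·1.144000 = MXN 547,536,704.00.
The quoted forward undervalues CZK, so borrow CZK, convert to MXN at spot, deposit the MXN at 7.20%, and buy CZK forward at 0.7735 to cover the loan.
Arbitrage profit = |533,510,796.00 − 547,536,704.00| = MXN 14,025,908.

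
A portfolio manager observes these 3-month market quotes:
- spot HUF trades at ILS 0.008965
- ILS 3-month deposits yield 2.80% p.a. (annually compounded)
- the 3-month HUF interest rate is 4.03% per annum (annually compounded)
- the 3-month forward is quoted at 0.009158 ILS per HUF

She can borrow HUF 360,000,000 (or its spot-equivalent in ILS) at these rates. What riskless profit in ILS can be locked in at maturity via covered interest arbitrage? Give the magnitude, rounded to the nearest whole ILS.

T = 3/12 years.
Invest the HUF and cover forward: 360,000,000 × 1.009926225 × 0.009158 = ILS 3,329,605.57.
Convert at spot and invest in ILS: 360,000,000 × 0.008965 × 1.006927678 = ILS 3,249,758.39.
The quoted forward overvalues HUF, so borrow ILS, buy HUF at spot, deposit the HUF at 4.03%, and sell the proceeds forward at 0.009158.
The gap between the two covered legs is ILS 79,847.

ILS 79,847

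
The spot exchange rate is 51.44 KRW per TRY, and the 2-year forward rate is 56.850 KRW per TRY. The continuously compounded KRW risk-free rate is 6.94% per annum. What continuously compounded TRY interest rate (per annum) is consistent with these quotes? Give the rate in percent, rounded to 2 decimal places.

1.94%

T = 2 years.
By CIP, F/S equals the KRW-to-TRY growth ratio: 56.85/51.44 = 1.1051711.
KRW growth factor: e^(0.0694×2) = 1.1488943.
Hence g_TRY = 1.0395624.
r = ln(1.0395624)/2 = 0.019400 → 1.94%.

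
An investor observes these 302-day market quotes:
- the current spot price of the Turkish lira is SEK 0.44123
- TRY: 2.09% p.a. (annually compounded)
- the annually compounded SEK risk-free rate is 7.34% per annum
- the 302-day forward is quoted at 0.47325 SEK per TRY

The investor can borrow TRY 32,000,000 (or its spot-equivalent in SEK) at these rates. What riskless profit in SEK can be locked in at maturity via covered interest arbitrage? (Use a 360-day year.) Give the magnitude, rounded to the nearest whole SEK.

T = 302/360 years.
Invest the TRY and cover forward: 32,000,000 × 1.0175034955 × 0.47325 = SEK 15,409,072.94.
Convert at spot and invest in SEK: 32,000,000 × 0.44123 × 1.0612203193 = SEK 14,983,751.73.
The quoted forward overvalues TRY, so borrow SEK, buy TRY at spot, deposit the TRY at 2.09%, and sell the proceeds forward at 0.47325.
The gap between the two covered legs is SEK 425,321.

SEK 425,321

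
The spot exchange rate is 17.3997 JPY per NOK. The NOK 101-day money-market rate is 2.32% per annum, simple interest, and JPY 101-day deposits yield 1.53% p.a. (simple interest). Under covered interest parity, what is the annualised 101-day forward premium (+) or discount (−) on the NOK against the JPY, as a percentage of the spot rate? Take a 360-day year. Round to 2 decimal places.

T = 101/360 years.
CIP forward (JPY per NOK) = 17.3997 × 1.0042925/1.0065089 = 17.3613847.
Annualised premium = (F − S)/S × (1/T) = (17.3613847 − 17.3997)/17.3997 ÷ (101/360) = -0.78%.

-0.78%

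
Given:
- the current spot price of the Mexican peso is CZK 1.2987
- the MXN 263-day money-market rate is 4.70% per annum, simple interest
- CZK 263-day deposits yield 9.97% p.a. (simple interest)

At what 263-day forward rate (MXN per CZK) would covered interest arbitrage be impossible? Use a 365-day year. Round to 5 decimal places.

T = 263/365 years.
CZK accumulates by 1 + 0.0997×263/365 = 1.0718386.
MXN growth factor: 1 + 0.0470×263/365 = 1.0338658.
Forward (CZK per MXN) = 1.2987 × 1.0718386 / 1.0338658 = 1.346400.
Quoted the other way: 1/1.346400 = 0.74272 MXN per CZK.

0.74272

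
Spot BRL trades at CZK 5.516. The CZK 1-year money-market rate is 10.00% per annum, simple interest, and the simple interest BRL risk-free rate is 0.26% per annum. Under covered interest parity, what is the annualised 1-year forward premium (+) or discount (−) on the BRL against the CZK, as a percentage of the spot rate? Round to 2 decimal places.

+9.71%

T = 1 year.
No-arbitrage forward: 5.516 × 1.100000 / 1.002600 = 6.051865 CZK/BRL.
Annualised premium = (F − S)/S × (1/T) = (6.051865 − 5.516)/5.516 ÷ 1 = 9.71%.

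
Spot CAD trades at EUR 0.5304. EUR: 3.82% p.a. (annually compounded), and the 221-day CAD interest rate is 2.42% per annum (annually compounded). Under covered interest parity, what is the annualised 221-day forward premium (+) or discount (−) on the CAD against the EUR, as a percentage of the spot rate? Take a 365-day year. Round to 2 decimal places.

+1.36%

T = 221/365 years.
No-arbitrage forward: 0.5304 × 1.0229581 / 1.0145834 = 0.5347781 EUR/CAD.
Annualised premium = (F − S)/S × (1/T) = (0.5347781 − 0.5304)/0.5304 ÷ (221/365) = 1.36%.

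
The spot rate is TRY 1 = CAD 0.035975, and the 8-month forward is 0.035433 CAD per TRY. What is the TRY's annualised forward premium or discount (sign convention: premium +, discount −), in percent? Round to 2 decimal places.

-2.26%

T = 8/12 years.
(F − S)/S = (0.035433 − 0.035975)/0.035975 = -0.0150660.
×(1/T) gives -2.26% p.a.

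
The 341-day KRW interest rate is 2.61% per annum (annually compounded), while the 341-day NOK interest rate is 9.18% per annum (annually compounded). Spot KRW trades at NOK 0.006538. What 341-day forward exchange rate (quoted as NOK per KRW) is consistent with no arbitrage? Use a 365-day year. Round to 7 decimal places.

0.0069283

T = 341/365 years.
NOK accumulates by (1 + 0.0918)^(341/365) = 1.0855131.
KRW accumulates by (1 + 0.0261)^(341/365) = 1.0243631.
CIP: F = S · (grow NOK)/(grow KRW) = 0.006538 × 1.0855131/1.0243631 = 0.006928290 NOK per KRW.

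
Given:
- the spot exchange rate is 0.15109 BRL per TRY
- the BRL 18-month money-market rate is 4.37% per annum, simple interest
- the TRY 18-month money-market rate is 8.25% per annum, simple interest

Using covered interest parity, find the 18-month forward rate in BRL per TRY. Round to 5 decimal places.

0.14326

T = 18/12 years.
BRL growth factor: 1 + 0.0437×18/12 = 1.065550.
TRY growth factor: 1 + 0.0825×18/12 = 1.123750.
So F = 0.15109 × 1.065550 / 1.123750 = 0.1432649 (BRL/TRY).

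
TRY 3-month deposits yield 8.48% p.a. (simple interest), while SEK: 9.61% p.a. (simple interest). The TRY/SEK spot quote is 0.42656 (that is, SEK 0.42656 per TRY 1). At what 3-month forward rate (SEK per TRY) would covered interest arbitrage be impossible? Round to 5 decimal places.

T = 3/12 years.
SEK growth factor: 1 + 0.0961×3/12 = 1.024025.
TRY accumulates by 1 + 0.0848×3/12 = 1.021200.
CIP: F = S · (grow SEK)/(grow TRY) = 0.42656 × 1.024025/1.021200 = 0.4277400 SEK per TRY.

0.42774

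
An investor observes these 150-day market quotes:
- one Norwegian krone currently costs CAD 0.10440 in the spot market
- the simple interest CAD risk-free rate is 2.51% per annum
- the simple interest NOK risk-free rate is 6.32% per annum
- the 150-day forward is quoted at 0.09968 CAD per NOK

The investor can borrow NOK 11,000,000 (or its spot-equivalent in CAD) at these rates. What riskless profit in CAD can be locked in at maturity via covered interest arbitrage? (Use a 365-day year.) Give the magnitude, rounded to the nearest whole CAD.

CAD 35,287

T = 150/365 years.
Invest the NOK and cover forward: 11,000,000 × 1.025972603 × 0.09968 = CAD 1,124,958.44.
Convert at spot and invest in CAD: 11,000,000 × 0.10440 × 1.010315068 = CAD 1,160,245.82.
The quoted forward undervalues NOK, so borrow NOK, convert to CAD at spot, deposit the CAD at 2.51%, and buy NOK forward at 0.09968 to cover the loan.
The gap between the two covered legs is CAD 35,287.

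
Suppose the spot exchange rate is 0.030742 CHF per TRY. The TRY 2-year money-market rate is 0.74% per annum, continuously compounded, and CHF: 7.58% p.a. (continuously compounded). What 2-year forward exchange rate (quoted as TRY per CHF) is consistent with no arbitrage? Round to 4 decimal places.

28.3698

T = 2 years.
CHF growth factor: e^(0.0758×2) = 1.16369467.
TRY growth factor: e^(0.0074×2) = 1.01491006.
CIP: F = S · (grow CHF)/(grow TRY) = 0.030742 × 1.16369467/1.01491006 = 0.035248741 CHF per TRY.
Quoted the other way: 1/0.035248741 = 28.3698 TRY per CHF.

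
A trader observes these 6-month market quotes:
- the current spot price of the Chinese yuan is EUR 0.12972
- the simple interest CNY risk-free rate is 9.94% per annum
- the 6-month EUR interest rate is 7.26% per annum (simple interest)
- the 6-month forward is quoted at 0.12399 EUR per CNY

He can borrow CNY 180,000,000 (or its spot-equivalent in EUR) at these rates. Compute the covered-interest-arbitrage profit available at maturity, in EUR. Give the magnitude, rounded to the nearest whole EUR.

EUR 769,776

T = 6/12 years.
Invest the CNY and cover forward: 180,000,000 × 1.049700 × 0.12399 = EUR 23,427,414.54.
Convert at spot and invest in EUR: 180,000,000 × 0.12972 × 1.036300 = EUR 24,197,190.48.
The quoted forward undervalues CNY, so borrow CNY, convert to EUR at spot, deposit the EUR at 7.26%, and buy CNY forward at 0.12399 to cover the loan.
The gap between the two covered legs is EUR 769,776.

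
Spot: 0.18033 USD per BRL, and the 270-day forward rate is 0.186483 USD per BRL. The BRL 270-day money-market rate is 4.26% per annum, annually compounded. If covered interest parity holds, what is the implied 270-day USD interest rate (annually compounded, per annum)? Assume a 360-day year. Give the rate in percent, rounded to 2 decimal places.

T = 270/360 years.
By CIP, F/S equals the USD-to-BRL growth ratio: 0.186483/0.18033 = 1.0341208.
The BRL side grows by (1 + 0.0426)^(270/360) = 1.0317828.
Hence g_USD = 1.0669881.
r = 1.0669881^(360/270) − 1 = 0.090300 → 9.03%.

9.03%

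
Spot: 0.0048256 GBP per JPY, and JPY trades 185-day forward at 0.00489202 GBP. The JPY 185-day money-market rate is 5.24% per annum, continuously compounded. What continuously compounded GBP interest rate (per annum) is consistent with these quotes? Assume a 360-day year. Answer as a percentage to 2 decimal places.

T = 185/360 years.
CIP gives F = S · g_GBP/g_JPY, so g_GBP/g_JPY = 0.00489202/0.0048256 = 1.0137641.
The JPY side grows by e^(0.0524×185/360) = 1.0272936.
Hence g_GBP = 1.0414334.
Take logs: ln 1.0414334 / (185/360) = 0.079002, so 7.90%.

7.90%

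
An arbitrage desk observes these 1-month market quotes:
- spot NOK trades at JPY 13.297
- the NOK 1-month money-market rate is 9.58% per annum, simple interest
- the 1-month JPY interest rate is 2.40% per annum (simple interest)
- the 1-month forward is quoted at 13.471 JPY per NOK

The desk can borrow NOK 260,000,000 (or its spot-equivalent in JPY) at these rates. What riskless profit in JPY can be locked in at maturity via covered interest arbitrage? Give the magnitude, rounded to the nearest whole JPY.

JPY 66,286,866

T = 1/12 years.
Route A — deposit NOK, sell forward: 260,000,000 × 1.007983333333 × 13.471 = JPY 3,530,421,305.67.
Route B — convert at spot, deposit JPY: 260,000,000 × 13.297 × 1.002000 = JPY 3,464,134,440.00.
The quoted forward overvalues NOK, so borrow JPY, buy NOK at spot, deposit the NOK at 9.58%, and sell the proceeds forward at 13.471.
Arbitrage profit = |3,530,421,305.67 − 3,464,134,440.00| = JPY 66,286,866.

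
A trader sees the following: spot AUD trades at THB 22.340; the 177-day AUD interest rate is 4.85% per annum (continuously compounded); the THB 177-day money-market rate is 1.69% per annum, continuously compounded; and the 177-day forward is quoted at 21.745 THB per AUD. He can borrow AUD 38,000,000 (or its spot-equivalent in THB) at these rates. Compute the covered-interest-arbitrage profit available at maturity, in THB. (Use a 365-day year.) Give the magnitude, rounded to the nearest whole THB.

T = 177/365 years.
Invest the AUD and cover forward: 38,000,000 × 1.02379793504 × 21.745 = THB 845,974,471.70.
Convert at spot and invest in THB: 38,000,000 × 22.340 × 1.00822901621 = THB 855,905,776.44.
The quoted forward undervalues AUD, so borrow AUD, convert to THB at spot, deposit the THB at 1.69%, and buy AUD forward at 21.745 to cover the loan.
Profit = 855,905,776.44 − 845,974,471.70 = THB 9,931,305.

THB 9,931,305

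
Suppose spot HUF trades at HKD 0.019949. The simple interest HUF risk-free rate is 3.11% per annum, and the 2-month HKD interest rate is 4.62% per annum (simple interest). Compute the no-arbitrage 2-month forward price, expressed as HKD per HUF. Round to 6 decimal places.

0.019999

T = 2/12 years.
HKD accumulates by 1 + 0.0462×2/12 = 1.007700.
Growth of 1 HUF over T: 1 + 0.0311×2/12 = 1.0051833.
Forward (HKD per HUF) = 0.019949 × 1.007700 / 1.0051833 = 0.01999895.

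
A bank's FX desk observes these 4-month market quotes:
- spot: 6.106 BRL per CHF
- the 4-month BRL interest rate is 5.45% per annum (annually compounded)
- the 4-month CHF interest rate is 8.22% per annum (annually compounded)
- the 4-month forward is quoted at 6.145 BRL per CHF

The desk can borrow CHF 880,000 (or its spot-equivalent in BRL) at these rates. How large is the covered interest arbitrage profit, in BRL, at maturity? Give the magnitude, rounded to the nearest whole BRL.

BRL 82,711

T = 4/12 years.
Invest the CHF and cover forward: 880,000 × 1.026681752 × 6.145 = BRL 5,551,884.24.
Convert at spot and invest in BRL: 880,000 × 6.106 × 1.017846282 = BRL 5,469,173.07.
The quoted forward overvalues CHF, so borrow BRL, buy CHF at spot, deposit the CHF at 8.22%, and sell the proceeds forward at 6.145.
The gap between the two covered legs is BRL 82,711.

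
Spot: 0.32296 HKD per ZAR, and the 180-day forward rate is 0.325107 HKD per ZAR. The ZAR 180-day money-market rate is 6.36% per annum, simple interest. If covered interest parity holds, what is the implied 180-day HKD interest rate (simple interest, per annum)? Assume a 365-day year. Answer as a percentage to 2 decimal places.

7.75%

T = 180/365 years.
CIP gives F = S · g_HKD/g_ZAR, so g_HKD/g_ZAR = 0.325107/0.32296 = 1.0066479.
ZAR growth factor: 1 + 0.0636×180/365 = 1.0313644.
So the HKD growth factor = 1.0382208.
(1.0382208 − 1)/T = 0.077503, i.e. 7.75%.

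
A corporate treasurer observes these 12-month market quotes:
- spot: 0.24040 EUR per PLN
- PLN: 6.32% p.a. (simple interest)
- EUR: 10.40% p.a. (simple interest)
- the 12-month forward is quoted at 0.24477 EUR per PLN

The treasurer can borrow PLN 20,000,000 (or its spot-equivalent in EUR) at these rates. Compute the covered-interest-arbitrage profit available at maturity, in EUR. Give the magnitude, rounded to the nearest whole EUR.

EUR 103,243

T = 1 year.
Route A — deposit PLN, sell forward: 20,000,000 × 1.063200 × 0.24477 = EUR 5,204,789.28.
Route B — convert at spot, deposit EUR: 20,000,000 × 0.24040 × 1.104000 = EUR 5,308,032.00.
The quoted forward undervalues PLN, so borrow PLN, convert to EUR at spot, deposit the EUR at 10.40%, and buy PLN forward at 0.24477 to cover the loan.
Arbitrage profit = |5,204,789.28 − 5,308,032.00| = EUR 103,243.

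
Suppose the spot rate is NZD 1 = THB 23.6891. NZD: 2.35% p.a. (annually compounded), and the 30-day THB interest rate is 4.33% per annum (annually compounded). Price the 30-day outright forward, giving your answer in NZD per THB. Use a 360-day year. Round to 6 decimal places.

0.042146

T = 30/360 years.
THB accumulates by (1 + 0.0433)^(30/360) = 1.0035386.
NZD accumulates by (1 + 0.0235)^(30/360) = 1.0019376.
Forward (THB per NZD) = 23.6891 × 1.0035386 / 1.0019376 = 23.72695.
Invert for NZD per THB: 1 / 23.72695 = 0.042146.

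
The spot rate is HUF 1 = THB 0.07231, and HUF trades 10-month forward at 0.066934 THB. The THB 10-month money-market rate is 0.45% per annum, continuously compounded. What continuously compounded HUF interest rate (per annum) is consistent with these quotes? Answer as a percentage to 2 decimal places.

9.72%

T = 10/12 years.
CIP gives F = S · g_THB/g_HUF, so g_THB/g_HUF = 0.066934/0.07231 = 0.9256534.
THB growth factor: e^(0.0045×10/12) = 1.003757.
Hence g_HUF = 1.0843767.
r = ln(1.0843767)/(10/12) = 0.097206 → 9.72%.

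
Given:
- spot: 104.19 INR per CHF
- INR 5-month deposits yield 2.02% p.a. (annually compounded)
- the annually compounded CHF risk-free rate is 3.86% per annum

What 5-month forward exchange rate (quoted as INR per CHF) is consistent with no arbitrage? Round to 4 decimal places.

T = 5/12 years.
INR accumulates by (1 + 0.0202)^(5/12) = 1.0083676.
Growth of 1 CHF over T: (1 + 0.0386)^(5/12) = 1.015905861.
Forward (INR per CHF) = 104.19 × 1.0083676 / 1.015905861 = 103.416886.

103.4169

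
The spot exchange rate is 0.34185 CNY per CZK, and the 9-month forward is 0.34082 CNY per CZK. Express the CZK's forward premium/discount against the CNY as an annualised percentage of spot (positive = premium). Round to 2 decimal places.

-0.40%

T = 9/12 years.
CZK trades forward at -0.30130% vs spot over the period.
×(1/T) gives -0.40% p.a.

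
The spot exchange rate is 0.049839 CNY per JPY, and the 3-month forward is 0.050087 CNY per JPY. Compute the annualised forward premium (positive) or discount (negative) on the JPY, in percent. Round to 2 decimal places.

T = 3/12 years.
JPY trades forward at +0.49760% vs spot over the period.
Per annum: 0.0049760 / (3/12) = 0.019904 = 1.99%.

+1.99%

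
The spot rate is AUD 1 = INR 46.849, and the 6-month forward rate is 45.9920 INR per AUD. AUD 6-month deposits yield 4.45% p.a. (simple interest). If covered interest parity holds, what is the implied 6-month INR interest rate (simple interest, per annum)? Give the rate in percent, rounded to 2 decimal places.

T = 6/12 years.
F/S = 45.992/46.849 = 0.9817072 = (growth of INR) / (growth of AUD).
The AUD side grows by 1 + 0.0445×6/12 = 1.022250.
That pins the INR growth at 1.0035502.
(1.0035502 − 1)/T = 0.007100, i.e. 0.71%.

0.71%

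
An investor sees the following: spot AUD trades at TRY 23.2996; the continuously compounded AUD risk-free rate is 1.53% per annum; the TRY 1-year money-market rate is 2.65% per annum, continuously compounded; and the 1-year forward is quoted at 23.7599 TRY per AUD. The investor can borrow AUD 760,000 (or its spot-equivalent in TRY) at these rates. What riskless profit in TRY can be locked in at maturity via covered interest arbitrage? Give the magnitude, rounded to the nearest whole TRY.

TRY 152,706

T = 1 year.
Keep in AUD, deliver into the forward: 760,000·1.0154176442·23.7599 = TRY 18,335,928.48.
Swap to TRY now, deposit: 760,000·23.2996·1.0268542473 = TRY 18,183,222.85.
The quoted forward overvalues AUD, so borrow TRY, buy AUD at spot, deposit the AUD at 1.53%, and sell the proceeds forward at 23.7599.
Profit = 18,335,928.48 − 18,183,222.85 = TRY 152,706.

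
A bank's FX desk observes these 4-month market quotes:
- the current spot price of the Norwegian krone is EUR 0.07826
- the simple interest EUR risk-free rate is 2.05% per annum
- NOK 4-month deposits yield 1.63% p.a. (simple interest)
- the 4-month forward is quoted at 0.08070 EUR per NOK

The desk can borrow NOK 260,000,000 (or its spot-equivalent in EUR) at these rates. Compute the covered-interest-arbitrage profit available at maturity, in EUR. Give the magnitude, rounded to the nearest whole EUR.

EUR 609,360

T = 4/12 years.
Invest the NOK and cover forward: 260,000,000 × 1.0054333333 × 0.08070 = EUR 21,096,002.20.
Convert at spot and invest in EUR: 260,000,000 × 0.07826 × 1.0068333333 = EUR 20,486,641.93.
The quoted forward overvalues NOK, so borrow EUR, buy NOK at spot, deposit the NOK at 1.63%, and sell the proceeds forward at 0.08070.
Profit = 21,096,002.20 − 20,486,641.93 = EUR 609,360.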